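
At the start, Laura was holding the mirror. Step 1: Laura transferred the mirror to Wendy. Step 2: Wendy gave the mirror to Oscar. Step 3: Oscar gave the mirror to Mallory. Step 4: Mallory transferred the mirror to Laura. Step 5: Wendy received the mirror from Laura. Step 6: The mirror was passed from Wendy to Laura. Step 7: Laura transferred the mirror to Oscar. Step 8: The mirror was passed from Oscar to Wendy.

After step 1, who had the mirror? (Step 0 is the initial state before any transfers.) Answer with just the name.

Answer: Wendy

Derivation:
Tracking the mirror holder through step 1:
After step 0 (start): Laura
After step 1: Wendy

At step 1, the holder is Wendy.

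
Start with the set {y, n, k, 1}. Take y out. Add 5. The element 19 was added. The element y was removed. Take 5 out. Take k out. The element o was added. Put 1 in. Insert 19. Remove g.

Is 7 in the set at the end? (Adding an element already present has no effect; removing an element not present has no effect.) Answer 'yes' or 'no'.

Tracking the set through each operation:
Start: {1, k, n, y}
Event 1 (remove y): removed. Set: {1, k, n}
Event 2 (add 5): added. Set: {1, 5, k, n}
Event 3 (add 19): added. Set: {1, 19, 5, k, n}
Event 4 (remove y): not present, no change. Set: {1, 19, 5, k, n}
Event 5 (remove 5): removed. Set: {1, 19, k, n}
Event 6 (remove k): removed. Set: {1, 19, n}
Event 7 (add o): added. Set: {1, 19, n, o}
Event 8 (add 1): already present, no change. Set: {1, 19, n, o}
Event 9 (add 19): already present, no change. Set: {1, 19, n, o}
Event 10 (remove g): not present, no change. Set: {1, 19, n, o}

Final set: {1, 19, n, o} (size 4)
7 is NOT in the final set.

Answer: no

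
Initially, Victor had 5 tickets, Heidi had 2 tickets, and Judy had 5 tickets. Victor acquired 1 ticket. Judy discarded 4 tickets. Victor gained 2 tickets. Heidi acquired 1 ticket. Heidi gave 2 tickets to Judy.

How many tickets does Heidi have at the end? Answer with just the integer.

Answer: 1

Derivation:
Tracking counts step by step:
Start: Victor=5, Heidi=2, Judy=5
Event 1 (Victor +1): Victor: 5 -> 6. State: Victor=6, Heidi=2, Judy=5
Event 2 (Judy -4): Judy: 5 -> 1. State: Victor=6, Heidi=2, Judy=1
Event 3 (Victor +2): Victor: 6 -> 8. State: Victor=8, Heidi=2, Judy=1
Event 4 (Heidi +1): Heidi: 2 -> 3. State: Victor=8, Heidi=3, Judy=1
Event 5 (Heidi -> Judy, 2): Heidi: 3 -> 1, Judy: 1 -> 3. State: Victor=8, Heidi=1, Judy=3

Heidi's final count: 1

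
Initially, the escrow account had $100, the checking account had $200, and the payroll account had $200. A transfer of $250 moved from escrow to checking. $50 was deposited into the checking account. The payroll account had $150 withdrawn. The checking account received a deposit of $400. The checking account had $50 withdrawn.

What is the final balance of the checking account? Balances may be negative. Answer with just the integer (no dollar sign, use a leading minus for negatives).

Tracking account balances step by step:
Start: escrow=100, checking=200, payroll=200
Event 1 (transfer 250 escrow -> checking): escrow: 100 - 250 = -150, checking: 200 + 250 = 450. Balances: escrow=-150, checking=450, payroll=200
Event 2 (deposit 50 to checking): checking: 450 + 50 = 500. Balances: escrow=-150, checking=500, payroll=200
Event 3 (withdraw 150 from payroll): payroll: 200 - 150 = 50. Balances: escrow=-150, checking=500, payroll=50
Event 4 (deposit 400 to checking): checking: 500 + 400 = 900. Balances: escrow=-150, checking=900, payroll=50
Event 5 (withdraw 50 from checking): checking: 900 - 50 = 850. Balances: escrow=-150, checking=850, payroll=50

Final balance of checking: 850

Answer: 850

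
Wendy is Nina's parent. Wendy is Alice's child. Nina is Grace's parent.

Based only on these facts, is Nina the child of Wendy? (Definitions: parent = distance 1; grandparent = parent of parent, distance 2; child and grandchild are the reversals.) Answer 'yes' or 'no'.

Reconstructing the parent chain from the given facts:
  Alice -> Wendy -> Nina -> Grace
(each arrow means 'parent of the next')
Positions in the chain (0 = top):
  position of Alice: 0
  position of Wendy: 1
  position of Nina: 2
  position of Grace: 3

Nina is at position 2, Wendy is at position 1; signed distance (j - i) = -1.
'child' requires j - i = -1. Actual distance is -1, so the relation HOLDS.

Answer: yes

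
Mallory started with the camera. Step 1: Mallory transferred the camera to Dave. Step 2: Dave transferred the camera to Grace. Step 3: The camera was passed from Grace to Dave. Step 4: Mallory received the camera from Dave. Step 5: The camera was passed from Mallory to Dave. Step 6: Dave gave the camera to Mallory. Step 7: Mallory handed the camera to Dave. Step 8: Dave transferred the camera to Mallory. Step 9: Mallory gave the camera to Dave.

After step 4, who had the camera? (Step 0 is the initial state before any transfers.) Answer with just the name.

Answer: Mallory

Derivation:
Tracking the camera holder through step 4:
After step 0 (start): Mallory
After step 1: Dave
After step 2: Grace
After step 3: Dave
After step 4: Mallory

At step 4, the holder is Mallory.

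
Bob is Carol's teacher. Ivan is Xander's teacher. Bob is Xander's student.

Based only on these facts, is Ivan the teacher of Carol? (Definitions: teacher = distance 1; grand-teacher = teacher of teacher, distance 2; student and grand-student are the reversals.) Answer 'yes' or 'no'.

Answer: no

Derivation:
Reconstructing the teacher chain from the given facts:
  Ivan -> Xander -> Bob -> Carol
(each arrow means 'teacher of the next')
Positions in the chain (0 = top):
  position of Ivan: 0
  position of Xander: 1
  position of Bob: 2
  position of Carol: 3

Ivan is at position 0, Carol is at position 3; signed distance (j - i) = 3.
'teacher' requires j - i = 1. Actual distance is 3, so the relation does NOT hold.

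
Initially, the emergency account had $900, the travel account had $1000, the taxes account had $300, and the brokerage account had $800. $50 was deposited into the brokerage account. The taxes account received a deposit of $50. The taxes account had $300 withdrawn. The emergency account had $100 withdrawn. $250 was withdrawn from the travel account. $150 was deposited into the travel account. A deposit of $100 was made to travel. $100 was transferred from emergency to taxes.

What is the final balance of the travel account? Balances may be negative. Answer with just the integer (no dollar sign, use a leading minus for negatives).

Tracking account balances step by step:
Start: emergency=900, travel=1000, taxes=300, brokerage=800
Event 1 (deposit 50 to brokerage): brokerage: 800 + 50 = 850. Balances: emergency=900, travel=1000, taxes=300, brokerage=850
Event 2 (deposit 50 to taxes): taxes: 300 + 50 = 350. Balances: emergency=900, travel=1000, taxes=350, brokerage=850
Event 3 (withdraw 300 from taxes): taxes: 350 - 300 = 50. Balances: emergency=900, travel=1000, taxes=50, brokerage=850
Event 4 (withdraw 100 from emergency): emergency: 900 - 100 = 800. Balances: emergency=800, travel=1000, taxes=50, brokerage=850
Event 5 (withdraw 250 from travel): travel: 1000 - 250 = 750. Balances: emergency=800, travel=750, taxes=50, brokerage=850
Event 6 (deposit 150 to travel): travel: 750 + 150 = 900. Balances: emergency=800, travel=900, taxes=50, brokerage=850
Event 7 (deposit 100 to travel): travel: 900 + 100 = 1000. Balances: emergency=800, travel=1000, taxes=50, brokerage=850
Event 8 (transfer 100 emergency -> taxes): emergency: 800 - 100 = 700, taxes: 50 + 100 = 150. Balances: emergency=700, travel=1000, taxes=150, brokerage=850

Final balance of travel: 1000

Answer: 1000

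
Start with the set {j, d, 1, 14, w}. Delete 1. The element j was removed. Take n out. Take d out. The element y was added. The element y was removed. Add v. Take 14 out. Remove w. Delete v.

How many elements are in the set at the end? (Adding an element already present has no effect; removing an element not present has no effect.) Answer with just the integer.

Answer: 0

Derivation:
Tracking the set through each operation:
Start: {1, 14, d, j, w}
Event 1 (remove 1): removed. Set: {14, d, j, w}
Event 2 (remove j): removed. Set: {14, d, w}
Event 3 (remove n): not present, no change. Set: {14, d, w}
Event 4 (remove d): removed. Set: {14, w}
Event 5 (add y): added. Set: {14, w, y}
Event 6 (remove y): removed. Set: {14, w}
Event 7 (add v): added. Set: {14, v, w}
Event 8 (remove 14): removed. Set: {v, w}
Event 9 (remove w): removed. Set: {v}
Event 10 (remove v): removed. Set: {}

Final set: {} (size 0)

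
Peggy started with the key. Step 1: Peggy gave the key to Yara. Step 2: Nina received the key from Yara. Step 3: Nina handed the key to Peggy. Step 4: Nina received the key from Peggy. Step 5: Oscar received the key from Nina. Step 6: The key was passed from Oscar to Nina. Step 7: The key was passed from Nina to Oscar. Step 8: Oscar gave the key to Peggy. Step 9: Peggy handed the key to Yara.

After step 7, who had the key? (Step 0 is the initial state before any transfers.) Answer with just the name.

Answer: Oscar

Derivation:
Tracking the key holder through step 7:
After step 0 (start): Peggy
After step 1: Yara
After step 2: Nina
After step 3: Peggy
After step 4: Nina
After step 5: Oscar
After step 6: Nina
After step 7: Oscar

At step 7, the holder is Oscar.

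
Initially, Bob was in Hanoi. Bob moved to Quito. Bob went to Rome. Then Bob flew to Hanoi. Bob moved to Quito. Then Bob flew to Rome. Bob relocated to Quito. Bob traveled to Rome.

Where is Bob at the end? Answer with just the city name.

Answer: Rome

Derivation:
Tracking Bob's location:
Start: Bob is in Hanoi.
After move 1: Hanoi -> Quito. Bob is in Quito.
After move 2: Quito -> Rome. Bob is in Rome.
After move 3: Rome -> Hanoi. Bob is in Hanoi.
After move 4: Hanoi -> Quito. Bob is in Quito.
After move 5: Quito -> Rome. Bob is in Rome.
After move 6: Rome -> Quito. Bob is in Quito.
After move 7: Quito -> Rome. Bob is in Rome.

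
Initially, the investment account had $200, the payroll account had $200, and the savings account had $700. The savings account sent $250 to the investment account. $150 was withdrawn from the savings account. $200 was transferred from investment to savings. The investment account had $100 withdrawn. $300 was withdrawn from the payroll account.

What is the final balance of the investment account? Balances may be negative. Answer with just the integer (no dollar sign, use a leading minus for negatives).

Answer: 150

Derivation:
Tracking account balances step by step:
Start: investment=200, payroll=200, savings=700
Event 1 (transfer 250 savings -> investment): savings: 700 - 250 = 450, investment: 200 + 250 = 450. Balances: investment=450, payroll=200, savings=450
Event 2 (withdraw 150 from savings): savings: 450 - 150 = 300. Balances: investment=450, payroll=200, savings=300
Event 3 (transfer 200 investment -> savings): investment: 450 - 200 = 250, savings: 300 + 200 = 500. Balances: investment=250, payroll=200, savings=500
Event 4 (withdraw 100 from investment): investment: 250 - 100 = 150. Balances: investment=150, payroll=200, savings=500
Event 5 (withdraw 300 from payroll): payroll: 200 - 300 = -100. Balances: investment=150, payroll=-100, savings=500

Final balance of investment: 150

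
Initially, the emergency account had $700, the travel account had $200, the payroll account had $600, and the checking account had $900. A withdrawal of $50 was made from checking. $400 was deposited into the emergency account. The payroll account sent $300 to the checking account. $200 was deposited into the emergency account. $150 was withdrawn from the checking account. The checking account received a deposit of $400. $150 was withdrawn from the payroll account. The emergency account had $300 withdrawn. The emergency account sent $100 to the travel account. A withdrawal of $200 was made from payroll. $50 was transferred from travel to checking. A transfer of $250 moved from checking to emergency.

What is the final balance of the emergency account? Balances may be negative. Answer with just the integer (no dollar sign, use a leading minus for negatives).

Tracking account balances step by step:
Start: emergency=700, travel=200, payroll=600, checking=900
Event 1 (withdraw 50 from checking): checking: 900 - 50 = 850. Balances: emergency=700, travel=200, payroll=600, checking=850
Event 2 (deposit 400 to emergency): emergency: 700 + 400 = 1100. Balances: emergency=1100, travel=200, payroll=600, checking=850
Event 3 (transfer 300 payroll -> checking): payroll: 600 - 300 = 300, checking: 850 + 300 = 1150. Balances: emergency=1100, travel=200, payroll=300, checking=1150
Event 4 (deposit 200 to emergency): emergency: 1100 + 200 = 1300. Balances: emergency=1300, travel=200, payroll=300, checking=1150
Event 5 (withdraw 150 from checking): checking: 1150 - 150 = 1000. Balances: emergency=1300, travel=200, payroll=300, checking=1000
Event 6 (deposit 400 to checking): checking: 1000 + 400 = 1400. Balances: emergency=1300, travel=200, payroll=300, checking=1400
Event 7 (withdraw 150 from payroll): payroll: 300 - 150 = 150. Balances: emergency=1300, travel=200, payroll=150, checking=1400
Event 8 (withdraw 300 from emergency): emergency: 1300 - 300 = 1000. Balances: emergency=1000, travel=200, payroll=150, checking=1400
Event 9 (transfer 100 emergency -> travel): emergency: 1000 - 100 = 900, travel: 200 + 100 = 300. Balances: emergency=900, travel=300, payroll=150, checking=1400
Event 10 (withdraw 200 from payroll): payroll: 150 - 200 = -50. Balances: emergency=900, travel=300, payroll=-50, checking=1400
Event 11 (transfer 50 travel -> checking): travel: 300 - 50 = 250, checking: 1400 + 50 = 1450. Balances: emergency=900, travel=250, payroll=-50, checking=1450
Event 12 (transfer 250 checking -> emergency): checking: 1450 - 250 = 1200, emergency: 900 + 250 = 1150. Balances: emergency=1150, travel=250, payroll=-50, checking=1200

Final balance of emergency: 1150

Answer: 1150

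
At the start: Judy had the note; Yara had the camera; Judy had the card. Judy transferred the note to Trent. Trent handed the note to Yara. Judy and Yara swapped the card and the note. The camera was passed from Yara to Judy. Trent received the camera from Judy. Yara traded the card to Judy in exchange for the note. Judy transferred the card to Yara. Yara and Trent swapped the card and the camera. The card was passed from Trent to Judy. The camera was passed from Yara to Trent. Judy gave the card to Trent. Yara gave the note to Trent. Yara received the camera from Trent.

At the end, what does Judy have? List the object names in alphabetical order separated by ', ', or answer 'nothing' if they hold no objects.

Tracking all object holders:
Start: note:Judy, camera:Yara, card:Judy
Event 1 (give note: Judy -> Trent). State: note:Trent, camera:Yara, card:Judy
Event 2 (give note: Trent -> Yara). State: note:Yara, camera:Yara, card:Judy
Event 3 (swap card<->note: now card:Yara, note:Judy). State: note:Judy, camera:Yara, card:Yara
Event 4 (give camera: Yara -> Judy). State: note:Judy, camera:Judy, card:Yara
Event 5 (give camera: Judy -> Trent). State: note:Judy, camera:Trent, card:Yara
Event 6 (swap card<->note: now card:Judy, note:Yara). State: note:Yara, camera:Trent, card:Judy
Event 7 (give card: Judy -> Yara). State: note:Yara, camera:Trent, card:Yara
Event 8 (swap card<->camera: now card:Trent, camera:Yara). State: note:Yara, camera:Yara, card:Trent
Event 9 (give card: Trent -> Judy). State: note:Yara, camera:Yara, card:Judy
Event 10 (give camera: Yara -> Trent). State: note:Yara, camera:Trent, card:Judy
Event 11 (give card: Judy -> Trent). State: note:Yara, camera:Trent, card:Trent
Event 12 (give note: Yara -> Trent). State: note:Trent, camera:Trent, card:Trent
Event 13 (give camera: Trent -> Yara). State: note:Trent, camera:Yara, card:Trent

Final state: note:Trent, camera:Yara, card:Trent
Judy holds: (nothing).

Answer: nothing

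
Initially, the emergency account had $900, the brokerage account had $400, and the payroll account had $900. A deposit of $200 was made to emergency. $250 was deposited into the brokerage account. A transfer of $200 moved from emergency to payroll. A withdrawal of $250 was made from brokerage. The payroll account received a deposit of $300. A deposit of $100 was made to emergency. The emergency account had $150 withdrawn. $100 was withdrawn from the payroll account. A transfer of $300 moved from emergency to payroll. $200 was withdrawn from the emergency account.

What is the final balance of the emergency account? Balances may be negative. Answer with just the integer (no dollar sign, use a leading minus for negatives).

Tracking account balances step by step:
Start: emergency=900, brokerage=400, payroll=900
Event 1 (deposit 200 to emergency): emergency: 900 + 200 = 1100. Balances: emergency=1100, brokerage=400, payroll=900
Event 2 (deposit 250 to brokerage): brokerage: 400 + 250 = 650. Balances: emergency=1100, brokerage=650, payroll=900
Event 3 (transfer 200 emergency -> payroll): emergency: 1100 - 200 = 900, payroll: 900 + 200 = 1100. Balances: emergency=900, brokerage=650, payroll=1100
Event 4 (withdraw 250 from brokerage): brokerage: 650 - 250 = 400. Balances: emergency=900, brokerage=400, payroll=1100
Event 5 (deposit 300 to payroll): payroll: 1100 + 300 = 1400. Balances: emergency=900, brokerage=400, payroll=1400
Event 6 (deposit 100 to emergency): emergency: 900 + 100 = 1000. Balances: emergency=1000, brokerage=400, payroll=1400
Event 7 (withdraw 150 from emergency): emergency: 1000 - 150 = 850. Balances: emergency=850, brokerage=400, payroll=1400
Event 8 (withdraw 100 from payroll): payroll: 1400 - 100 = 1300. Balances: emergency=850, brokerage=400, payroll=1300
Event 9 (transfer 300 emergency -> payroll): emergency: 850 - 300 = 550, payroll: 1300 + 300 = 1600. Balances: emergency=550, brokerage=400, payroll=1600
Event 10 (withdraw 200 from emergency): emergency: 550 - 200 = 350. Balances: emergency=350, brokerage=400, payroll=1600

Final balance of emergency: 350

Answer: 350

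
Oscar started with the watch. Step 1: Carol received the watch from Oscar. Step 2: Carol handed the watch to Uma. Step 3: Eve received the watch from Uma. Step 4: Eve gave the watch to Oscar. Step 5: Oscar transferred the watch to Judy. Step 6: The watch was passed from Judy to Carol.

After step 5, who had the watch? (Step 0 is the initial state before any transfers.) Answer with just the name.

Answer: Judy

Derivation:
Tracking the watch holder through step 5:
After step 0 (start): Oscar
After step 1: Carol
After step 2: Uma
After step 3: Eve
After step 4: Oscar
After step 5: Judy

At step 5, the holder is Judy.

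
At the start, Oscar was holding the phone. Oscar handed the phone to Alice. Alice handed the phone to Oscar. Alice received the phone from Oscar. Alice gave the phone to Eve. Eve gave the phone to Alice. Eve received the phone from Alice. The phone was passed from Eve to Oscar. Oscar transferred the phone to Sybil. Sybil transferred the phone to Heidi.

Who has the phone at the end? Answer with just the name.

Answer: Heidi

Derivation:
Tracking the phone through each event:
Start: Oscar has the phone.
After event 1: Alice has the phone.
After event 2: Oscar has the phone.
After event 3: Alice has the phone.
After event 4: Eve has the phone.
After event 5: Alice has the phone.
After event 6: Eve has the phone.
After event 7: Oscar has the phone.
After event 8: Sybil has the phone.
After event 9: Heidi has the phone.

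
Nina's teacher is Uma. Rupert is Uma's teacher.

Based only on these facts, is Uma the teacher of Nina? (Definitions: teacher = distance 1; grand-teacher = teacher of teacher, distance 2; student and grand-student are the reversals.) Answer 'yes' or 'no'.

Reconstructing the teacher chain from the given facts:
  Rupert -> Uma -> Nina
(each arrow means 'teacher of the next')
Positions in the chain (0 = top):
  position of Rupert: 0
  position of Uma: 1
  position of Nina: 2

Uma is at position 1, Nina is at position 2; signed distance (j - i) = 1.
'teacher' requires j - i = 1. Actual distance is 1, so the relation HOLDS.

Answer: yes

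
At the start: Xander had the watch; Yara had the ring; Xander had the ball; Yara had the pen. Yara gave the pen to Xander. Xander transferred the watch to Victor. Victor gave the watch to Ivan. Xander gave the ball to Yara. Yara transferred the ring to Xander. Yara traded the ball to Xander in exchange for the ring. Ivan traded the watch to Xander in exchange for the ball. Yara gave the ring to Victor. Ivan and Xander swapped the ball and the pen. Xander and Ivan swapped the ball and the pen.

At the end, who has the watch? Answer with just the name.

Answer: Xander

Derivation:
Tracking all object holders:
Start: watch:Xander, ring:Yara, ball:Xander, pen:Yara
Event 1 (give pen: Yara -> Xander). State: watch:Xander, ring:Yara, ball:Xander, pen:Xander
Event 2 (give watch: Xander -> Victor). State: watch:Victor, ring:Yara, ball:Xander, pen:Xander
Event 3 (give watch: Victor -> Ivan). State: watch:Ivan, ring:Yara, ball:Xander, pen:Xander
Event 4 (give ball: Xander -> Yara). State: watch:Ivan, ring:Yara, ball:Yara, pen:Xander
Event 5 (give ring: Yara -> Xander). State: watch:Ivan, ring:Xander, ball:Yara, pen:Xander
Event 6 (swap ball<->ring: now ball:Xander, ring:Yara). State: watch:Ivan, ring:Yara, ball:Xander, pen:Xander
Event 7 (swap watch<->ball: now watch:Xander, ball:Ivan). State: watch:Xander, ring:Yara, ball:Ivan, pen:Xander
Event 8 (give ring: Yara -> Victor). State: watch:Xander, ring:Victor, ball:Ivan, pen:Xander
Event 9 (swap ball<->pen: now ball:Xander, pen:Ivan). State: watch:Xander, ring:Victor, ball:Xander, pen:Ivan
Event 10 (swap ball<->pen: now ball:Ivan, pen:Xander). State: watch:Xander, ring:Victor, ball:Ivan, pen:Xander

Final state: watch:Xander, ring:Victor, ball:Ivan, pen:Xander
The watch is held by Xander.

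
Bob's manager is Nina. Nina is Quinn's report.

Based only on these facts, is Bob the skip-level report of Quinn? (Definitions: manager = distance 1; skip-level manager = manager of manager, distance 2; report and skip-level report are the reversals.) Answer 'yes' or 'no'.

Reconstructing the manager chain from the given facts:
  Quinn -> Nina -> Bob
(each arrow means 'manager of the next')
Positions in the chain (0 = top):
  position of Quinn: 0
  position of Nina: 1
  position of Bob: 2

Bob is at position 2, Quinn is at position 0; signed distance (j - i) = -2.
'skip-level report' requires j - i = -2. Actual distance is -2, so the relation HOLDS.

Answer: yes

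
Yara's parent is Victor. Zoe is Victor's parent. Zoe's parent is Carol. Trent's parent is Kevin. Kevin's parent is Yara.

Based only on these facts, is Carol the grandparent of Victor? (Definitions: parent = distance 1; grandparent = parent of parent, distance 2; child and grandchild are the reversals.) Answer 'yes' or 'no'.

Reconstructing the parent chain from the given facts:
  Carol -> Zoe -> Victor -> Yara -> Kevin -> Trent
(each arrow means 'parent of the next')
Positions in the chain (0 = top):
  position of Carol: 0
  position of Zoe: 1
  position of Victor: 2
  position of Yara: 3
  position of Kevin: 4
  position of Trent: 5

Carol is at position 0, Victor is at position 2; signed distance (j - i) = 2.
'grandparent' requires j - i = 2. Actual distance is 2, so the relation HOLDS.

Answer: yes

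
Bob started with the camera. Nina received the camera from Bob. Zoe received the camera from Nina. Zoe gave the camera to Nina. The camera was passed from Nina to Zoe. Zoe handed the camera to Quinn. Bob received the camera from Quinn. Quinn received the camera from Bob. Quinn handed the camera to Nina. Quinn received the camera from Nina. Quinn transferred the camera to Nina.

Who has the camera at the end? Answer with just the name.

Answer: Nina

Derivation:
Tracking the camera through each event:
Start: Bob has the camera.
After event 1: Nina has the camera.
After event 2: Zoe has the camera.
After event 3: Nina has the camera.
After event 4: Zoe has the camera.
After event 5: Quinn has the camera.
After event 6: Bob has the camera.
After event 7: Quinn has the camera.
After event 8: Nina has the camera.
After event 9: Quinn has the camera.
After event 10: Nina has the camera.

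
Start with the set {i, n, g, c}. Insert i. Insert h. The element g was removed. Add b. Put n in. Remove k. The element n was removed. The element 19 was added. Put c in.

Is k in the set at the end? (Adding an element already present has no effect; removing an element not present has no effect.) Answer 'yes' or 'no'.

Tracking the set through each operation:
Start: {c, g, i, n}
Event 1 (add i): already present, no change. Set: {c, g, i, n}
Event 2 (add h): added. Set: {c, g, h, i, n}
Event 3 (remove g): removed. Set: {c, h, i, n}
Event 4 (add b): added. Set: {b, c, h, i, n}
Event 5 (add n): already present, no change. Set: {b, c, h, i, n}
Event 6 (remove k): not present, no change. Set: {b, c, h, i, n}
Event 7 (remove n): removed. Set: {b, c, h, i}
Event 8 (add 19): added. Set: {19, b, c, h, i}
Event 9 (add c): already present, no change. Set: {19, b, c, h, i}

Final set: {19, b, c, h, i} (size 5)
k is NOT in the final set.

Answer: no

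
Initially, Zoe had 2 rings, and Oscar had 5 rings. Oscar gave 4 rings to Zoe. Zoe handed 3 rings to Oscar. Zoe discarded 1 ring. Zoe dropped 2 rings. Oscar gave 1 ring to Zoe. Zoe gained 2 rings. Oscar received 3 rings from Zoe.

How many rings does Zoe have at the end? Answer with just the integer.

Answer: 0

Derivation:
Tracking counts step by step:
Start: Zoe=2, Oscar=5
Event 1 (Oscar -> Zoe, 4): Oscar: 5 -> 1, Zoe: 2 -> 6. State: Zoe=6, Oscar=1
Event 2 (Zoe -> Oscar, 3): Zoe: 6 -> 3, Oscar: 1 -> 4. State: Zoe=3, Oscar=4
Event 3 (Zoe -1): Zoe: 3 -> 2. State: Zoe=2, Oscar=4
Event 4 (Zoe -2): Zoe: 2 -> 0. State: Zoe=0, Oscar=4
Event 5 (Oscar -> Zoe, 1): Oscar: 4 -> 3, Zoe: 0 -> 1. State: Zoe=1, Oscar=3
Event 6 (Zoe +2): Zoe: 1 -> 3. State: Zoe=3, Oscar=3
Event 7 (Zoe -> Oscar, 3): Zoe: 3 -> 0, Oscar: 3 -> 6. State: Zoe=0, Oscar=6

Zoe's final count: 0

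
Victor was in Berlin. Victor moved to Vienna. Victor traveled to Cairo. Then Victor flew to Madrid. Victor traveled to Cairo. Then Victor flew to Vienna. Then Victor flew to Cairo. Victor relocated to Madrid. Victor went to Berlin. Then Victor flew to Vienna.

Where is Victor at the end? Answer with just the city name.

Answer: Vienna

Derivation:
Tracking Victor's location:
Start: Victor is in Berlin.
After move 1: Berlin -> Vienna. Victor is in Vienna.
After move 2: Vienna -> Cairo. Victor is in Cairo.
After move 3: Cairo -> Madrid. Victor is in Madrid.
After move 4: Madrid -> Cairo. Victor is in Cairo.
After move 5: Cairo -> Vienna. Victor is in Vienna.
After move 6: Vienna -> Cairo. Victor is in Cairo.
After move 7: Cairo -> Madrid. Victor is in Madrid.
After move 8: Madrid -> Berlin. Victor is in Berlin.
After move 9: Berlin -> Vienna. Victor is in Vienna.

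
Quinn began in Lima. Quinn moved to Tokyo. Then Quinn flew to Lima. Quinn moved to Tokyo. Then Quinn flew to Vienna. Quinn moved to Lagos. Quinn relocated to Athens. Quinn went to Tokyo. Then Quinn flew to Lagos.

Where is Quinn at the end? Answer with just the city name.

Tracking Quinn's location:
Start: Quinn is in Lima.
After move 1: Lima -> Tokyo. Quinn is in Tokyo.
After move 2: Tokyo -> Lima. Quinn is in Lima.
After move 3: Lima -> Tokyo. Quinn is in Tokyo.
After move 4: Tokyo -> Vienna. Quinn is in Vienna.
After move 5: Vienna -> Lagos. Quinn is in Lagos.
After move 6: Lagos -> Athens. Quinn is in Athens.
After move 7: Athens -> Tokyo. Quinn is in Tokyo.
After move 8: Tokyo -> Lagos. Quinn is in Lagos.

Answer: Lagos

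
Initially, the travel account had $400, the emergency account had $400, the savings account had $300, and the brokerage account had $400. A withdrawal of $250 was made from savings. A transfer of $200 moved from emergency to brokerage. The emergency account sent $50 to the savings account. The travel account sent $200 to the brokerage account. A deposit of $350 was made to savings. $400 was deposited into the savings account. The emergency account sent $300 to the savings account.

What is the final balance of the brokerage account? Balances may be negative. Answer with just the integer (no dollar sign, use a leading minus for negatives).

Answer: 800

Derivation:
Tracking account balances step by step:
Start: travel=400, emergency=400, savings=300, brokerage=400
Event 1 (withdraw 250 from savings): savings: 300 - 250 = 50. Balances: travel=400, emergency=400, savings=50, brokerage=400
Event 2 (transfer 200 emergency -> brokerage): emergency: 400 - 200 = 200, brokerage: 400 + 200 = 600. Balances: travel=400, emergency=200, savings=50, brokerage=600
Event 3 (transfer 50 emergency -> savings): emergency: 200 - 50 = 150, savings: 50 + 50 = 100. Balances: travel=400, emergency=150, savings=100, brokerage=600
Event 4 (transfer 200 travel -> brokerage): travel: 400 - 200 = 200, brokerage: 600 + 200 = 800. Balances: travel=200, emergency=150, savings=100, brokerage=800
Event 5 (deposit 350 to savings): savings: 100 + 350 = 450. Balances: travel=200, emergency=150, savings=450, brokerage=800
Event 6 (deposit 400 to savings): savings: 450 + 400 = 850. Balances: travel=200, emergency=150, savings=850, brokerage=800
Event 7 (transfer 300 emergency -> savings): emergency: 150 - 300 = -150, savings: 850 + 300 = 1150. Balances: travel=200, emergency=-150, savings=1150, brokerage=800

Final balance of brokerage: 800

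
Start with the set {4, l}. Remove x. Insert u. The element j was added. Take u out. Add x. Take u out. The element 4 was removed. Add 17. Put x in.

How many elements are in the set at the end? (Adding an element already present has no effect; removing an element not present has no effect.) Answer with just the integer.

Tracking the set through each operation:
Start: {4, l}
Event 1 (remove x): not present, no change. Set: {4, l}
Event 2 (add u): added. Set: {4, l, u}
Event 3 (add j): added. Set: {4, j, l, u}
Event 4 (remove u): removed. Set: {4, j, l}
Event 5 (add x): added. Set: {4, j, l, x}
Event 6 (remove u): not present, no change. Set: {4, j, l, x}
Event 7 (remove 4): removed. Set: {j, l, x}
Event 8 (add 17): added. Set: {17, j, l, x}
Event 9 (add x): already present, no change. Set: {17, j, l, x}

Final set: {17, j, l, x} (size 4)

Answer: 4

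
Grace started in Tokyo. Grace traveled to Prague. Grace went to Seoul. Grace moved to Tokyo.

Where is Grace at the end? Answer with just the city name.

Answer: Tokyo

Derivation:
Tracking Grace's location:
Start: Grace is in Tokyo.
After move 1: Tokyo -> Prague. Grace is in Prague.
After move 2: Prague -> Seoul. Grace is in Seoul.
After move 3: Seoul -> Tokyo. Grace is in Tokyo.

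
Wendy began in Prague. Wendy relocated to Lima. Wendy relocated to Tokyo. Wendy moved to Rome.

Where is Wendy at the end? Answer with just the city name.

Answer: Rome

Derivation:
Tracking Wendy's location:
Start: Wendy is in Prague.
After move 1: Prague -> Lima. Wendy is in Lima.
After move 2: Lima -> Tokyo. Wendy is in Tokyo.
After move 3: Tokyo -> Rome. Wendy is in Rome.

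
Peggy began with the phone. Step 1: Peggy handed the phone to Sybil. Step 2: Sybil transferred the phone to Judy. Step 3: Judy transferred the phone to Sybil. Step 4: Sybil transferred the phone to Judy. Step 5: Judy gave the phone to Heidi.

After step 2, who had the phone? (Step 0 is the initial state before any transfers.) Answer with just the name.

Answer: Judy

Derivation:
Tracking the phone holder through step 2:
After step 0 (start): Peggy
After step 1: Sybil
After step 2: Judy

At step 2, the holder is Judy.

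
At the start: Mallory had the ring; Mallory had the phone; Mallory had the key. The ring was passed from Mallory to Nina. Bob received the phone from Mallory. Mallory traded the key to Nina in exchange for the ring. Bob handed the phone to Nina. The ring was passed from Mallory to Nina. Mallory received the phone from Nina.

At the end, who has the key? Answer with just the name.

Answer: Nina

Derivation:
Tracking all object holders:
Start: ring:Mallory, phone:Mallory, key:Mallory
Event 1 (give ring: Mallory -> Nina). State: ring:Nina, phone:Mallory, key:Mallory
Event 2 (give phone: Mallory -> Bob). State: ring:Nina, phone:Bob, key:Mallory
Event 3 (swap key<->ring: now key:Nina, ring:Mallory). State: ring:Mallory, phone:Bob, key:Nina
Event 4 (give phone: Bob -> Nina). State: ring:Mallory, phone:Nina, key:Nina
Event 5 (give ring: Mallory -> Nina). State: ring:Nina, phone:Nina, key:Nina
Event 6 (give phone: Nina -> Mallory). State: ring:Nina, phone:Mallory, key:Nina

Final state: ring:Nina, phone:Mallory, key:Nina
The key is held by Nina.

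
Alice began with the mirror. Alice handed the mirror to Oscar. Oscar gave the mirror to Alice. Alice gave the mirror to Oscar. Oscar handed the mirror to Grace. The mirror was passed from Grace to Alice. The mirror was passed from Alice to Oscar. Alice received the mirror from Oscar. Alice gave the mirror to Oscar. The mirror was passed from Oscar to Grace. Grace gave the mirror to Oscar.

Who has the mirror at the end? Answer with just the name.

Answer: Oscar

Derivation:
Tracking the mirror through each event:
Start: Alice has the mirror.
After event 1: Oscar has the mirror.
After event 2: Alice has the mirror.
After event 3: Oscar has the mirror.
After event 4: Grace has the mirror.
After event 5: Alice has the mirror.
After event 6: Oscar has the mirror.
After event 7: Alice has the mirror.
After event 8: Oscar has the mirror.
After event 9: Grace has the mirror.
After event 10: Oscar has the mirror.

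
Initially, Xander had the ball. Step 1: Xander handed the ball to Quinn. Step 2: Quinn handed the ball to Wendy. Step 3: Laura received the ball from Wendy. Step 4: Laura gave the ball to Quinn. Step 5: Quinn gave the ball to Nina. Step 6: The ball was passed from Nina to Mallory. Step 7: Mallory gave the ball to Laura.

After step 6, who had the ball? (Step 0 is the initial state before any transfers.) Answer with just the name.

Tracking the ball holder through step 6:
After step 0 (start): Xander
After step 1: Quinn
After step 2: Wendy
After step 3: Laura
After step 4: Quinn
After step 5: Nina
After step 6: Mallory

At step 6, the holder is Mallory.

Answer: Mallory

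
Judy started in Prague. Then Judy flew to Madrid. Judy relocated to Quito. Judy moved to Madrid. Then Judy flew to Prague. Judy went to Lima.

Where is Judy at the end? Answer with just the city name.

Tracking Judy's location:
Start: Judy is in Prague.
After move 1: Prague -> Madrid. Judy is in Madrid.
After move 2: Madrid -> Quito. Judy is in Quito.
After move 3: Quito -> Madrid. Judy is in Madrid.
After move 4: Madrid -> Prague. Judy is in Prague.
After move 5: Prague -> Lima. Judy is in Lima.

Answer: Lima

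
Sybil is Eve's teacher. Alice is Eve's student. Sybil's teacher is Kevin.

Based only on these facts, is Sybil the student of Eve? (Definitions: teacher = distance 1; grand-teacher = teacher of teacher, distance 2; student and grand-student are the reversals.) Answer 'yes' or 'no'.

Reconstructing the teacher chain from the given facts:
  Kevin -> Sybil -> Eve -> Alice
(each arrow means 'teacher of the next')
Positions in the chain (0 = top):
  position of Kevin: 0
  position of Sybil: 1
  position of Eve: 2
  position of Alice: 3

Sybil is at position 1, Eve is at position 2; signed distance (j - i) = 1.
'student' requires j - i = -1. Actual distance is 1, so the relation does NOT hold.

Answer: no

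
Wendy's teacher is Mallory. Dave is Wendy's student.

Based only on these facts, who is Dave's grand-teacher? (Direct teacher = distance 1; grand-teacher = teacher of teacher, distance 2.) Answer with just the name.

Answer: Mallory

Derivation:
Reconstructing the teacher chain from the given facts:
  Mallory -> Wendy -> Dave
(each arrow means 'teacher of the next')
Positions in the chain (0 = top):
  position of Mallory: 0
  position of Wendy: 1
  position of Dave: 2

Dave is at position 2; the grand-teacher is 2 steps up the chain, i.e. position 0: Mallory.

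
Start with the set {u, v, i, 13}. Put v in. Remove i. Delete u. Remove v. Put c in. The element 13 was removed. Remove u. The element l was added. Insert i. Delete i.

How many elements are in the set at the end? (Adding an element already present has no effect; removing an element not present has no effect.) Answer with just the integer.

Answer: 2

Derivation:
Tracking the set through each operation:
Start: {13, i, u, v}
Event 1 (add v): already present, no change. Set: {13, i, u, v}
Event 2 (remove i): removed. Set: {13, u, v}
Event 3 (remove u): removed. Set: {13, v}
Event 4 (remove v): removed. Set: {13}
Event 5 (add c): added. Set: {13, c}
Event 6 (remove 13): removed. Set: {c}
Event 7 (remove u): not present, no change. Set: {c}
Event 8 (add l): added. Set: {c, l}
Event 9 (add i): added. Set: {c, i, l}
Event 10 (remove i): removed. Set: {c, l}

Final set: {c, l} (size 2)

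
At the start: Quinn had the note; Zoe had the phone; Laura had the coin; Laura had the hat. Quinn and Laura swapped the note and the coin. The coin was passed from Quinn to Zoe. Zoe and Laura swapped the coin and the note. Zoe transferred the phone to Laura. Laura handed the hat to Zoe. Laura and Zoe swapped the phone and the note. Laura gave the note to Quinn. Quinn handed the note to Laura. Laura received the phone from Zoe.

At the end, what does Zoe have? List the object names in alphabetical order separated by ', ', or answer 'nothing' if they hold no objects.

Tracking all object holders:
Start: note:Quinn, phone:Zoe, coin:Laura, hat:Laura
Event 1 (swap note<->coin: now note:Laura, coin:Quinn). State: note:Laura, phone:Zoe, coin:Quinn, hat:Laura
Event 2 (give coin: Quinn -> Zoe). State: note:Laura, phone:Zoe, coin:Zoe, hat:Laura
Event 3 (swap coin<->note: now coin:Laura, note:Zoe). State: note:Zoe, phone:Zoe, coin:Laura, hat:Laura
Event 4 (give phone: Zoe -> Laura). State: note:Zoe, phone:Laura, coin:Laura, hat:Laura
Event 5 (give hat: Laura -> Zoe). State: note:Zoe, phone:Laura, coin:Laura, hat:Zoe
Event 6 (swap phone<->note: now phone:Zoe, note:Laura). State: note:Laura, phone:Zoe, coin:Laura, hat:Zoe
Event 7 (give note: Laura -> Quinn). State: note:Quinn, phone:Zoe, coin:Laura, hat:Zoe
Event 8 (give note: Quinn -> Laura). State: note:Laura, phone:Zoe, coin:Laura, hat:Zoe
Event 9 (give phone: Zoe -> Laura). State: note:Laura, phone:Laura, coin:Laura, hat:Zoe

Final state: note:Laura, phone:Laura, coin:Laura, hat:Zoe
Zoe holds: hat.

Answer: hat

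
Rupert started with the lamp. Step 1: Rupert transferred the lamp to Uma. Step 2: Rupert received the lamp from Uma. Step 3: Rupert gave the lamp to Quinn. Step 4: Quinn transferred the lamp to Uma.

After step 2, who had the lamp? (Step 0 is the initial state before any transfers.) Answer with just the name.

Tracking the lamp holder through step 2:
After step 0 (start): Rupert
After step 1: Uma
After step 2: Rupert

At step 2, the holder is Rupert.

Answer: Rupert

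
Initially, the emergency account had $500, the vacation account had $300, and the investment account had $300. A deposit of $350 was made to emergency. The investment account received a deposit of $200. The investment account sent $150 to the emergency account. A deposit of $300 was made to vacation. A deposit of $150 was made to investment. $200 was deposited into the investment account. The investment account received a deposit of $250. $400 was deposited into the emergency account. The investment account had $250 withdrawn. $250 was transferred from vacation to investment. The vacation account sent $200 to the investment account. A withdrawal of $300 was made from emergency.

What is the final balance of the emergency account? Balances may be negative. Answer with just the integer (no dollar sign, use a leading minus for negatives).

Tracking account balances step by step:
Start: emergency=500, vacation=300, investment=300
Event 1 (deposit 350 to emergency): emergency: 500 + 350 = 850. Balances: emergency=850, vacation=300, investment=300
Event 2 (deposit 200 to investment): investment: 300 + 200 = 500. Balances: emergency=850, vacation=300, investment=500
Event 3 (transfer 150 investment -> emergency): investment: 500 - 150 = 350, emergency: 850 + 150 = 1000. Balances: emergency=1000, vacation=300, investment=350
Event 4 (deposit 300 to vacation): vacation: 300 + 300 = 600. Balances: emergency=1000, vacation=600, investment=350
Event 5 (deposit 150 to investment): investment: 350 + 150 = 500. Balances: emergency=1000, vacation=600, investment=500
Event 6 (deposit 200 to investment): investment: 500 + 200 = 700. Balances: emergency=1000, vacation=600, investment=700
Event 7 (deposit 250 to investment): investment: 700 + 250 = 950. Balances: emergency=1000, vacation=600, investment=950
Event 8 (deposit 400 to emergency): emergency: 1000 + 400 = 1400. Balances: emergency=1400, vacation=600, investment=950
Event 9 (withdraw 250 from investment): investment: 950 - 250 = 700. Balances: emergency=1400, vacation=600, investment=700
Event 10 (transfer 250 vacation -> investment): vacation: 600 - 250 = 350, investment: 700 + 250 = 950. Balances: emergency=1400, vacation=350, investment=950
Event 11 (transfer 200 vacation -> investment): vacation: 350 - 200 = 150, investment: 950 + 200 = 1150. Balances: emergency=1400, vacation=150, investment=1150
Event 12 (withdraw 300 from emergency): emergency: 1400 - 300 = 1100. Balances: emergency=1100, vacation=150, investment=1150

Final balance of emergency: 1100

Answer: 1100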